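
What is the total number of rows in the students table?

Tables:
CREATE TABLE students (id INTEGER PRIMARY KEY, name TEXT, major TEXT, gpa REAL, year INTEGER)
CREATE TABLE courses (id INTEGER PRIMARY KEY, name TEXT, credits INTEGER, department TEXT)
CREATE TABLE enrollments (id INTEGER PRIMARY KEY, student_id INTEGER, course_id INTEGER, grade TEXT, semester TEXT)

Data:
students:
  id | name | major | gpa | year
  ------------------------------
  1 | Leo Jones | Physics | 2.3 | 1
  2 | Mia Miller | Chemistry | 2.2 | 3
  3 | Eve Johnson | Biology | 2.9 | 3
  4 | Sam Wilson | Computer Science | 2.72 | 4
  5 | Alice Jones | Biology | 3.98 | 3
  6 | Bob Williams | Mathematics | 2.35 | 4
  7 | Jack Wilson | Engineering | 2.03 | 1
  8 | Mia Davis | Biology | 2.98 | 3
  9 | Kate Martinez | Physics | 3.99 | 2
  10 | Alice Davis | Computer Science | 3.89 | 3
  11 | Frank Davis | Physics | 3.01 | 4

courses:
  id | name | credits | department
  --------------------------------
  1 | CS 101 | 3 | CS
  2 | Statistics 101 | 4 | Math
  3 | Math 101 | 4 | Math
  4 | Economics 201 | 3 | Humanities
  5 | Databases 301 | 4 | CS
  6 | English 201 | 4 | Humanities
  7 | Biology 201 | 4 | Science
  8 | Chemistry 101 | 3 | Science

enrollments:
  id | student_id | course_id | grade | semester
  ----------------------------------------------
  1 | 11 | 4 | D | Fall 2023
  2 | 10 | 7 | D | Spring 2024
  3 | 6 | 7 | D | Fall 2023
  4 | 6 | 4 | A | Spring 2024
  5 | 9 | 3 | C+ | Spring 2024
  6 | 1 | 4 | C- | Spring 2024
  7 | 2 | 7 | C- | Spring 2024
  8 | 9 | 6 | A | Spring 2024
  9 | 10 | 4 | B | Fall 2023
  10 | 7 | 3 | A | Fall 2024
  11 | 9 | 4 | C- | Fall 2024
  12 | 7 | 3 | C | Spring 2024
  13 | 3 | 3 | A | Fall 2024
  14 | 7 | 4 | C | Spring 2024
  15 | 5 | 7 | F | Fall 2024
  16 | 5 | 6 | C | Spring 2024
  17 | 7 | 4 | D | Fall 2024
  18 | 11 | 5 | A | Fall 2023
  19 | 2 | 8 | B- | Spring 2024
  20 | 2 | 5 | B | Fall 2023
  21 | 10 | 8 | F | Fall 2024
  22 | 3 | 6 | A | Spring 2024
SELECT COUNT(*) FROM students

Execution result:
11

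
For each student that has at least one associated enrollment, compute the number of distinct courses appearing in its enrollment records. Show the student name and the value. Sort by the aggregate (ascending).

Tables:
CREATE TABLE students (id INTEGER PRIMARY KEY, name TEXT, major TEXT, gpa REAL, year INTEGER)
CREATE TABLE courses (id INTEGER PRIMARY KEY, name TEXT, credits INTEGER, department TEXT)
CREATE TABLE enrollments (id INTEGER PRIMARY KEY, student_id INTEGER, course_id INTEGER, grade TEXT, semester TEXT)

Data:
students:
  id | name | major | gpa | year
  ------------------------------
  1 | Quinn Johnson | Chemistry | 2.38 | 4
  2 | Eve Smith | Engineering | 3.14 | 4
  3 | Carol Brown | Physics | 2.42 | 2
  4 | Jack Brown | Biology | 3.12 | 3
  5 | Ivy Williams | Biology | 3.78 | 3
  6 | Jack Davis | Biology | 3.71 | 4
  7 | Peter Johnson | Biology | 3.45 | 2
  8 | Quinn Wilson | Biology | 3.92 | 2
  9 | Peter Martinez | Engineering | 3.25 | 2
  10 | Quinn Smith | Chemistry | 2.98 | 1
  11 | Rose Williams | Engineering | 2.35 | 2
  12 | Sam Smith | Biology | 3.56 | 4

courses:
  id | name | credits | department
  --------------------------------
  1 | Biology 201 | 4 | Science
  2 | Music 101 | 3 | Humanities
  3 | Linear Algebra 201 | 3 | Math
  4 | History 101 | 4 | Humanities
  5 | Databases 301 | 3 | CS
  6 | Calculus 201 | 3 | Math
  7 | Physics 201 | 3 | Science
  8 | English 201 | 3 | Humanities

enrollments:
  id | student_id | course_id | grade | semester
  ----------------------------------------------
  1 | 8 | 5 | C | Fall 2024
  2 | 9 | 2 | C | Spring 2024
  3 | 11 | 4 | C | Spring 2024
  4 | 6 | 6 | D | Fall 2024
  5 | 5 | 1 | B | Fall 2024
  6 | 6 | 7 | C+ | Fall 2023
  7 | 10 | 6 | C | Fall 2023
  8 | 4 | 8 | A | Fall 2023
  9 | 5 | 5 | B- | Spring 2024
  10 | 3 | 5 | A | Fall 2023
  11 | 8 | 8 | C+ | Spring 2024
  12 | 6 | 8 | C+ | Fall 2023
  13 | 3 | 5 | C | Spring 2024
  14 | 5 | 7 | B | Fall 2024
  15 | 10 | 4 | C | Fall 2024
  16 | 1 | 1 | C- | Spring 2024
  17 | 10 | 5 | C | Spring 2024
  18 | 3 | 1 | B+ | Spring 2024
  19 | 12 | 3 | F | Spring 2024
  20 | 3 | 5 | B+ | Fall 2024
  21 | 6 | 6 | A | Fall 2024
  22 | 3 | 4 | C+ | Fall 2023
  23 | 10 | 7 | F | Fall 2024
SELECT p.name, COUNT(DISTINCT c.course_id) AS distinct_course_count FROM enrollments c JOIN students p ON c.student_id = p.id GROUP BY p.id, p.name ORDER BY distinct_course_count ASC

Execution result:
name | distinct_course_count
Quinn Johnson | 1
Jack Brown | 1
Peter Martinez | 1
Rose Williams | 1
Sam Smith | 1
Quinn Wilson | 2
Carol Brown | 3
Ivy Williams | 3
Jack Davis | 3
Quinn Smith | 4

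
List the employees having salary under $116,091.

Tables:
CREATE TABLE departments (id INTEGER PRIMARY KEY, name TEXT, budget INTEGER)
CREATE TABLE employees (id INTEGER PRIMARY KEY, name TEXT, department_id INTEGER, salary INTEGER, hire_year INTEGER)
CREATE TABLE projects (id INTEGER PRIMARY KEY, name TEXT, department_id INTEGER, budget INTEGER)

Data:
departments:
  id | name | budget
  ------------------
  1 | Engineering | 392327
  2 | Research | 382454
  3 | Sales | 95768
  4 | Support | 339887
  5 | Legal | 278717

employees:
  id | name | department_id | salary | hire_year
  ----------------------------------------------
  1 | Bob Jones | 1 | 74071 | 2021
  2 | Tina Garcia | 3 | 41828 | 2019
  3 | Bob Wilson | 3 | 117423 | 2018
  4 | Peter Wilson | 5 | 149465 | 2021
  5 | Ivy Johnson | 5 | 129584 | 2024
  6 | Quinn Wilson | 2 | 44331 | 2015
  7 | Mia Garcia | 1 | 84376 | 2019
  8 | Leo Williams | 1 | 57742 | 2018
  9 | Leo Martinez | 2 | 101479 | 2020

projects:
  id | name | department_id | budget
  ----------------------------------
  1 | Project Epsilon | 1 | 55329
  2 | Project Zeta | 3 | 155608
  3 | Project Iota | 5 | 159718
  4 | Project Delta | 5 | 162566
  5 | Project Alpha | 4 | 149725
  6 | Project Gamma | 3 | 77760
SELECT name, salary FROM employees WHERE salary < 116091

Execution result:
name | salary
Bob Jones | 74071
Tina Garcia | 41828
Quinn Wilson | 44331
Mia Garcia | 84376
Leo Williams | 57742
Leo Martinez | 101479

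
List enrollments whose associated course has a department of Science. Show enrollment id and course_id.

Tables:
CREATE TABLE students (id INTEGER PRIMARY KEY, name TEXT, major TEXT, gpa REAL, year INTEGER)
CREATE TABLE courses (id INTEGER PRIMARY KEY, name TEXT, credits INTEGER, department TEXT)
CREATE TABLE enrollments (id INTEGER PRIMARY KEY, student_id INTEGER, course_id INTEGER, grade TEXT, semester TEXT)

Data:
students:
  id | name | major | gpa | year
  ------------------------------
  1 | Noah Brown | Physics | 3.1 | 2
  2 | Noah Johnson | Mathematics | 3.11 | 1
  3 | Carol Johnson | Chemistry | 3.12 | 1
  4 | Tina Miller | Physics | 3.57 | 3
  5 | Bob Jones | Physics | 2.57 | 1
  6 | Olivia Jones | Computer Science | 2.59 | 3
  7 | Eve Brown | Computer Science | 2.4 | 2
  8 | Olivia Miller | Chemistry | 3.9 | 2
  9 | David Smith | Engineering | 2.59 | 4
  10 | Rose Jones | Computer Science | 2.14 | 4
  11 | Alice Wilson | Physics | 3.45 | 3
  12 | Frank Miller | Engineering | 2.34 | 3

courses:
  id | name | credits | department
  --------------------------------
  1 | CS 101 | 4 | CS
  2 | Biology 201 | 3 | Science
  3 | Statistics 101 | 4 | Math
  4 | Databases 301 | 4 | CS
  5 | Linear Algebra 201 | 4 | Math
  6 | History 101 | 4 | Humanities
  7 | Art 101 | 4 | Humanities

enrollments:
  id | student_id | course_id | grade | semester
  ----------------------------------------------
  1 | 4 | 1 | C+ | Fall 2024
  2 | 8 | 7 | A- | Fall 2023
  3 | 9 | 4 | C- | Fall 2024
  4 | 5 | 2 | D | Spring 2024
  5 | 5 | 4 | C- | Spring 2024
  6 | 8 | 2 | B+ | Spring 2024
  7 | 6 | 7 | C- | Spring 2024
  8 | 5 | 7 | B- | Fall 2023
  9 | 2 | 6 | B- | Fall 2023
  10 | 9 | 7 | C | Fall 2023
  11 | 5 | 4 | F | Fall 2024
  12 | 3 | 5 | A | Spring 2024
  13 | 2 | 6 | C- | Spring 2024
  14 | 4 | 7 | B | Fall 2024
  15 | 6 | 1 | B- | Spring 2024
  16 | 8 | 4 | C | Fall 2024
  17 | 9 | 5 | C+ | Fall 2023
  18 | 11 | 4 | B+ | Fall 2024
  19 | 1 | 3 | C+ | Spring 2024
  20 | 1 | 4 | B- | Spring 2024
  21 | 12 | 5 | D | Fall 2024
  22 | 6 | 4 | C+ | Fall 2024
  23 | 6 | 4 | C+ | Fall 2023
SELECT id, course_id FROM enrollments WHERE course_id IN (SELECT id FROM courses WHERE department = 'Science')

Execution result:
id | course_id
4 | 2
6 | 2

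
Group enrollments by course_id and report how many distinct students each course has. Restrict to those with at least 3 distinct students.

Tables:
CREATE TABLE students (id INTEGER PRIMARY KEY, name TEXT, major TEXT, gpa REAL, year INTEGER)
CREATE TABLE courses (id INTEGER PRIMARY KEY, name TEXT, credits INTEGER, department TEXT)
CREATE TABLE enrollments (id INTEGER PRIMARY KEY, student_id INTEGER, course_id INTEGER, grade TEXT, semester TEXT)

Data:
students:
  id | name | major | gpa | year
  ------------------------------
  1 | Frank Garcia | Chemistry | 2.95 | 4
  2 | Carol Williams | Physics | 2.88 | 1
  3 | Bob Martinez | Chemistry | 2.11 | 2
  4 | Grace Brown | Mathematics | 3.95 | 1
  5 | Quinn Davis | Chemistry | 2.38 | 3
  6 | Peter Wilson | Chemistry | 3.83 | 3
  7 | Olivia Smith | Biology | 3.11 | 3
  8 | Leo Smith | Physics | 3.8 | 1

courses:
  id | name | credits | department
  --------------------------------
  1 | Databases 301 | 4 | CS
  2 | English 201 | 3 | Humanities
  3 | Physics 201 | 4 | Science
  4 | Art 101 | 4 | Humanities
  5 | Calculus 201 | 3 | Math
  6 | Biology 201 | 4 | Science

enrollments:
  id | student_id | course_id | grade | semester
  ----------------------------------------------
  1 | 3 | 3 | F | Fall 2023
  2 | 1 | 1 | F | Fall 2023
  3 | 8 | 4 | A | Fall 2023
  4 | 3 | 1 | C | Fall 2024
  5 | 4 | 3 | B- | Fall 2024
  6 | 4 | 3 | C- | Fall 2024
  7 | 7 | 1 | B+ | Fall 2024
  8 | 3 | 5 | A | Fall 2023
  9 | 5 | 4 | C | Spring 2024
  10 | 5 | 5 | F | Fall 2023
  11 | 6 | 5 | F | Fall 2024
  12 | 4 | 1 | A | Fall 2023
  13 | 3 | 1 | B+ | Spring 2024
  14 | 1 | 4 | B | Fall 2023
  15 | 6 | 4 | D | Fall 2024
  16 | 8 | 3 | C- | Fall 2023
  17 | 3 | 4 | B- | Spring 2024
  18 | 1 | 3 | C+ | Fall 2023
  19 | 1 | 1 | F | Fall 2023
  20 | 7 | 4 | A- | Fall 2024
SELECT course_id, COUNT(DISTINCT student_id) AS distinct_student_count FROM enrollments GROUP BY course_id HAVING COUNT(DISTINCT student_id) >= 3

Execution result:
course_id | distinct_student_count
1 | 4
3 | 4
4 | 6
5 | 3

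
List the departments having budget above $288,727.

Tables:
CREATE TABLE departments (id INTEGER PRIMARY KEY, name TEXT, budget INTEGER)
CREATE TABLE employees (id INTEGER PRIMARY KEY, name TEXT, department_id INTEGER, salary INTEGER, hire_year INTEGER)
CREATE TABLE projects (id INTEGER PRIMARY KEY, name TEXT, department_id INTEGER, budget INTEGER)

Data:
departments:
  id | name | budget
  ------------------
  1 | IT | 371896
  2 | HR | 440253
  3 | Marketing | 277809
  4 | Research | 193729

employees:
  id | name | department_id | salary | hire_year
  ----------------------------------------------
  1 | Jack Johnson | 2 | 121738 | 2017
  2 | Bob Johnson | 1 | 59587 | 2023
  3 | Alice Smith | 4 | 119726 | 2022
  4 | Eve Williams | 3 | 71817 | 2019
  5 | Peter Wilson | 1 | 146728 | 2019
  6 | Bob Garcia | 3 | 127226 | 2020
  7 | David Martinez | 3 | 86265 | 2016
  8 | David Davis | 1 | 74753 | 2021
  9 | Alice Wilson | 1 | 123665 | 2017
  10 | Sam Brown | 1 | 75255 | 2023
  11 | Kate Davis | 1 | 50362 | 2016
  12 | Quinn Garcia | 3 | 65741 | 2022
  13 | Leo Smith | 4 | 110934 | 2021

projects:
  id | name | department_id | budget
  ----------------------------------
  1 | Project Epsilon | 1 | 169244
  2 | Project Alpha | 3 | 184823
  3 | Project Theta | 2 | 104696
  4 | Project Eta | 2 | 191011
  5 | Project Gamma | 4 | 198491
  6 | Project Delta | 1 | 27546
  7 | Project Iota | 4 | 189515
SELECT name, budget FROM departments WHERE budget > 288727

Execution result:
name | budget
IT | 371896
HR | 440253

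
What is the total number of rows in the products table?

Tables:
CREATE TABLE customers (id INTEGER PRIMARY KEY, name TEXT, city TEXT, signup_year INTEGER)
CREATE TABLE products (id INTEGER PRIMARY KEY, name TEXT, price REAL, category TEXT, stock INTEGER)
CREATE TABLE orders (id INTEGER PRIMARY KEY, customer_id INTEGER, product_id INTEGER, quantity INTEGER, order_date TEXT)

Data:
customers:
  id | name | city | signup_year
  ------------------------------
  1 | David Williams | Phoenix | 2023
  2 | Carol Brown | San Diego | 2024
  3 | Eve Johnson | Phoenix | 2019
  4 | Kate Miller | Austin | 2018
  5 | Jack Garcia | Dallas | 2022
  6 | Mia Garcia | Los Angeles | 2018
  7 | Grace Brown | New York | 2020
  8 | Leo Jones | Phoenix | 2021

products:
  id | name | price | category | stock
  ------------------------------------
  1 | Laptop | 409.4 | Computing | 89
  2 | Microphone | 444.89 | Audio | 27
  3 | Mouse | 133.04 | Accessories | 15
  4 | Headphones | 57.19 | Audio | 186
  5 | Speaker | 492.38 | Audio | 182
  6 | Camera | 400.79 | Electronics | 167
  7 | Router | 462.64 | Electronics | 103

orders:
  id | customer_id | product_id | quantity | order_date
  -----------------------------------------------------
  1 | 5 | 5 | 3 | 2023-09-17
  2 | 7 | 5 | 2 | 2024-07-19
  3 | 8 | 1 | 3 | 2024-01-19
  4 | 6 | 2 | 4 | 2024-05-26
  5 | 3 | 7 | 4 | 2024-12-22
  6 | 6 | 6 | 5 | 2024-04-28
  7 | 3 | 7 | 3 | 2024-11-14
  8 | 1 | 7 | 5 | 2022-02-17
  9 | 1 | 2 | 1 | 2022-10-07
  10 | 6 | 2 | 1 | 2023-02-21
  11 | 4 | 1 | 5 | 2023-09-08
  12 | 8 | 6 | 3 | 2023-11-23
SELECT COUNT(*) FROM products

Execution result:
7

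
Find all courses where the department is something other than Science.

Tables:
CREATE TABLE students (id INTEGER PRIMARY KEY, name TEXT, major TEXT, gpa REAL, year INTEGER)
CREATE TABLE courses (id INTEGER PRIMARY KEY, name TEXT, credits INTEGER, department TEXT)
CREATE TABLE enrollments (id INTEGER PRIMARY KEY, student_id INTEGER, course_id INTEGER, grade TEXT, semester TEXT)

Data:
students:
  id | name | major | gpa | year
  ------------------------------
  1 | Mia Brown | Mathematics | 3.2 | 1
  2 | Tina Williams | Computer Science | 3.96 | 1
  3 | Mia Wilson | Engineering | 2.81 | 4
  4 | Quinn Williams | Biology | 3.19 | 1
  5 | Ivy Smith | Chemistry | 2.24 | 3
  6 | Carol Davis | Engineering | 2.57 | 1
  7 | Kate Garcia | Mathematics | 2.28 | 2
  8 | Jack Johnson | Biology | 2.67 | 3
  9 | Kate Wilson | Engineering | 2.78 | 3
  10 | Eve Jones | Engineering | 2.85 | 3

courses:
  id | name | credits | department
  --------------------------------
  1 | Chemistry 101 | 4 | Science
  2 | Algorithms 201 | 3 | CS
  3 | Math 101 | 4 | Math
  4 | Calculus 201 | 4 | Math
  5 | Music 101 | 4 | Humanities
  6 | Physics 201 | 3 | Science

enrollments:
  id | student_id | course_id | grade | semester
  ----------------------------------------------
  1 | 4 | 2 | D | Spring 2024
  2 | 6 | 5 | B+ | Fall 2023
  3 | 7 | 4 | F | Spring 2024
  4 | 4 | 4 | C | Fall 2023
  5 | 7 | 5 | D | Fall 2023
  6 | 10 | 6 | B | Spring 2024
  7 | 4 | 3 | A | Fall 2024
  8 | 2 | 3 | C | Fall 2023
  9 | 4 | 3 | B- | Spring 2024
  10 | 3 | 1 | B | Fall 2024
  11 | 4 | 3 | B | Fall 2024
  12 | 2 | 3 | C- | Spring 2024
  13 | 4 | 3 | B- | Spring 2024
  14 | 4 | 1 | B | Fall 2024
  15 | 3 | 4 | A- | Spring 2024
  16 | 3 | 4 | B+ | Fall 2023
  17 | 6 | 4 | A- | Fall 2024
SELECT name, department FROM courses WHERE department <> 'Science'

Execution result:
name | department
Algorithms 201 | CS
Math 101 | Math
Calculus 201 | Math
Music 101 | Humanities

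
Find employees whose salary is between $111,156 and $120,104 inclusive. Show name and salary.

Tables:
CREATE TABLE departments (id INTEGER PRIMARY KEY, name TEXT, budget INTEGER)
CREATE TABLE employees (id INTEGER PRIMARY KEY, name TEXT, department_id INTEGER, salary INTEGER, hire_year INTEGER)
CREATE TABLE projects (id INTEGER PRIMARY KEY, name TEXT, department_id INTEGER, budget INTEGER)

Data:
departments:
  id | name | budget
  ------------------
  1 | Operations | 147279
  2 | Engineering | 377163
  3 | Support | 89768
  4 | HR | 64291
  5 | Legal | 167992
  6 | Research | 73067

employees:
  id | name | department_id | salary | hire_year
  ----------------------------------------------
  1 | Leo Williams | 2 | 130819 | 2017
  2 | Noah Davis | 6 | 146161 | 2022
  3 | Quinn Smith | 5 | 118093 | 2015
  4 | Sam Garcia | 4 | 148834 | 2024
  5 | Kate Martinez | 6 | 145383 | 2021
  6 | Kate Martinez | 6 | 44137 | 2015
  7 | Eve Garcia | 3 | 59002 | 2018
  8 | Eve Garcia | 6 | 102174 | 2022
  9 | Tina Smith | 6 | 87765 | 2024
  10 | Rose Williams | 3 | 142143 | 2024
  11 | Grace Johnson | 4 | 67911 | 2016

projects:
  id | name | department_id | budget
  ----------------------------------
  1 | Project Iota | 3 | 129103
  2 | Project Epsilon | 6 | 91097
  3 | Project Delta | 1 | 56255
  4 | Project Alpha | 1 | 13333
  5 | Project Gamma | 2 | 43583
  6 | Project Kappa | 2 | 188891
SELECT name, salary FROM employees WHERE salary BETWEEN 111156 AND 120104

Execution result:
name | salary
Quinn Smith | 118093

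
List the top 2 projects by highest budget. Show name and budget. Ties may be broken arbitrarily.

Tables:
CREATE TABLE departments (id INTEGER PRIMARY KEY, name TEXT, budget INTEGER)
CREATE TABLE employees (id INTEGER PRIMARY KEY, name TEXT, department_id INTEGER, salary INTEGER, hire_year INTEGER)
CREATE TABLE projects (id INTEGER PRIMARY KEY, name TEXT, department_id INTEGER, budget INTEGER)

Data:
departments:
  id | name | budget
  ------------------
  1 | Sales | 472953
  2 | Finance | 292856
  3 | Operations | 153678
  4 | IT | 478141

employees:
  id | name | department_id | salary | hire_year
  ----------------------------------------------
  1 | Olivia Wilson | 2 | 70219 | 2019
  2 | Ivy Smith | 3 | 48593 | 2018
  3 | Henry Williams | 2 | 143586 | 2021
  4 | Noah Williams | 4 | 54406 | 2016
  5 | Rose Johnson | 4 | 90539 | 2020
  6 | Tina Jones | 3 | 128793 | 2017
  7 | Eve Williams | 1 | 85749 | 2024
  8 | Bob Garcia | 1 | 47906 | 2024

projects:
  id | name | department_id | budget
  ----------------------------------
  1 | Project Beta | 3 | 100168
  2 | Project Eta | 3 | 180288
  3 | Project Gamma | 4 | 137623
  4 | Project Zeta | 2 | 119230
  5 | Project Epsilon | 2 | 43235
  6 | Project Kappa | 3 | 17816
SELECT name, budget FROM projects ORDER BY budget DESC LIMIT 2

Execution result:
name | budget
Project Eta | 180288
Project Gamma | 137623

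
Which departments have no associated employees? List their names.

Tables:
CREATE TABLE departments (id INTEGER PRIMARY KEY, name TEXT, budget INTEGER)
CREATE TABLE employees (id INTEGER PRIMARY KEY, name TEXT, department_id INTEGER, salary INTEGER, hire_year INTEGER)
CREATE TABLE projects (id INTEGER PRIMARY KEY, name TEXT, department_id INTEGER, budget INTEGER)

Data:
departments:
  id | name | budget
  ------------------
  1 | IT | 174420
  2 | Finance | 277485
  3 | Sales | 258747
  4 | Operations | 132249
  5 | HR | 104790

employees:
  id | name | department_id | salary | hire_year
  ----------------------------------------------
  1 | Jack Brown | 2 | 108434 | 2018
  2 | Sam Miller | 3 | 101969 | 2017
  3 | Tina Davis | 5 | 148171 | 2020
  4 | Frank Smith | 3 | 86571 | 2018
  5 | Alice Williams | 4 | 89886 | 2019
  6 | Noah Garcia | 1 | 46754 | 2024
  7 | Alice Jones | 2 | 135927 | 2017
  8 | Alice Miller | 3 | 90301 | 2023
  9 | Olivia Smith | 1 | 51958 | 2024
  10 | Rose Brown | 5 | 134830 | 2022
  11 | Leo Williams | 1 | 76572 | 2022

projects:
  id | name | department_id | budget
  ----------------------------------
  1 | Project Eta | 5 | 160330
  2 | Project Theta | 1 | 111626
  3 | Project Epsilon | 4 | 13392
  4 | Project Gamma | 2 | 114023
SELECT p.name FROM departments p LEFT JOIN employees c ON c.department_id = p.id WHERE c.id IS NULL

Execution result:
(no rows)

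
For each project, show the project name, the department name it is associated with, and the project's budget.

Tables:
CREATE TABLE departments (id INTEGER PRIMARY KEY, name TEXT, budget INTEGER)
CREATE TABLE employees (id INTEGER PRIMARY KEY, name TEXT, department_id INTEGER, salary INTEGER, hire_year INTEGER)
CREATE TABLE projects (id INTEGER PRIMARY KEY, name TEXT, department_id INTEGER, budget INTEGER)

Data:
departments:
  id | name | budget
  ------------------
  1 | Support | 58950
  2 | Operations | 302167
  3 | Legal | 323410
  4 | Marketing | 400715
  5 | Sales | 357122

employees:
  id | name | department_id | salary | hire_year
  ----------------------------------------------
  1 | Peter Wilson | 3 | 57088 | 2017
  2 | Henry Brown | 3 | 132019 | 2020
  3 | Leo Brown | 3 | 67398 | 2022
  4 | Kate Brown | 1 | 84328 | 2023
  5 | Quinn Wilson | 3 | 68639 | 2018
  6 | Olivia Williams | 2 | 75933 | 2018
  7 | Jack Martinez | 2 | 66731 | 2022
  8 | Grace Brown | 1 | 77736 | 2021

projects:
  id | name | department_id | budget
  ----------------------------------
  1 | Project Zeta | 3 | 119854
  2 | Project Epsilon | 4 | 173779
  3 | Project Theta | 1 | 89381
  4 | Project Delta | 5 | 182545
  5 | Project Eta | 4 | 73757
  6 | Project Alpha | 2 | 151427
SELECT c.name, p.name AS department, c.budget FROM projects c JOIN departments p ON c.department_id = p.id

Execution result:
name | department | budget
Project Zeta | Legal | 119854
Project Epsilon | Marketing | 173779
Project Theta | Support | 89381
Project Delta | Sales | 182545
Project Eta | Marketing | 73757
Project Alpha | Operations | 151427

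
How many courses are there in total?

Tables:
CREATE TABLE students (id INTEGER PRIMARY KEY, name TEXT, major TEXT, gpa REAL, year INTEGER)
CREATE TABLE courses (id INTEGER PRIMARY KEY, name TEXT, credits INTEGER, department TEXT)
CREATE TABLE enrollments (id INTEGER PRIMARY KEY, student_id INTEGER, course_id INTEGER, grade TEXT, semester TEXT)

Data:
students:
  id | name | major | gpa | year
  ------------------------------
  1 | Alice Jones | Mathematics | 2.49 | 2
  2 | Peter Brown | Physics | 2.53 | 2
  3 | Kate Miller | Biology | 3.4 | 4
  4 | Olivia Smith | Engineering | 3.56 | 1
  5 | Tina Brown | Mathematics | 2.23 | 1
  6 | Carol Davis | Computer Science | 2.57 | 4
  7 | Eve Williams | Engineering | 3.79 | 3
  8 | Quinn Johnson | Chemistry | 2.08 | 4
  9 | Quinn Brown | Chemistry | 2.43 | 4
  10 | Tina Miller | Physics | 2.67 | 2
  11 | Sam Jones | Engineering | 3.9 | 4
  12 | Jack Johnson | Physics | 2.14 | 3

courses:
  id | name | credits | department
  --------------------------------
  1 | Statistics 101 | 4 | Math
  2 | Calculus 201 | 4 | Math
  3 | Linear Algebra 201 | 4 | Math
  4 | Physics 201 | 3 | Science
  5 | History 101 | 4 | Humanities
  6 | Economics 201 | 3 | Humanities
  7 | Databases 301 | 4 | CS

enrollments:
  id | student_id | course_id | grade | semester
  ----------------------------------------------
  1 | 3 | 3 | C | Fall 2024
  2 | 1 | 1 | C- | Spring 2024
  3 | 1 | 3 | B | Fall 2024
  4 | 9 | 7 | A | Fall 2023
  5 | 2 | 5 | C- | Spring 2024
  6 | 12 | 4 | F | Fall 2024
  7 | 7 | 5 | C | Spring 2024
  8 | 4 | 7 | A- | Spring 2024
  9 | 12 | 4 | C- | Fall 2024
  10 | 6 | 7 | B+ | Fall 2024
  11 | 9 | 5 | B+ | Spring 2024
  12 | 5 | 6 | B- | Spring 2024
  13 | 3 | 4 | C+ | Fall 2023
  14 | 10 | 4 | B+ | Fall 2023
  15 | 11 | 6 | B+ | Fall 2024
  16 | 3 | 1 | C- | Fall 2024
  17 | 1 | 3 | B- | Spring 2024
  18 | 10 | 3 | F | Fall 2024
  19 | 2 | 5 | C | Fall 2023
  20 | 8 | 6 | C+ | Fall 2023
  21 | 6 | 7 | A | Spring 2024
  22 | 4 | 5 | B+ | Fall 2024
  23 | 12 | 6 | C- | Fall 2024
SELECT COUNT(*) FROM courses

Execution result:
7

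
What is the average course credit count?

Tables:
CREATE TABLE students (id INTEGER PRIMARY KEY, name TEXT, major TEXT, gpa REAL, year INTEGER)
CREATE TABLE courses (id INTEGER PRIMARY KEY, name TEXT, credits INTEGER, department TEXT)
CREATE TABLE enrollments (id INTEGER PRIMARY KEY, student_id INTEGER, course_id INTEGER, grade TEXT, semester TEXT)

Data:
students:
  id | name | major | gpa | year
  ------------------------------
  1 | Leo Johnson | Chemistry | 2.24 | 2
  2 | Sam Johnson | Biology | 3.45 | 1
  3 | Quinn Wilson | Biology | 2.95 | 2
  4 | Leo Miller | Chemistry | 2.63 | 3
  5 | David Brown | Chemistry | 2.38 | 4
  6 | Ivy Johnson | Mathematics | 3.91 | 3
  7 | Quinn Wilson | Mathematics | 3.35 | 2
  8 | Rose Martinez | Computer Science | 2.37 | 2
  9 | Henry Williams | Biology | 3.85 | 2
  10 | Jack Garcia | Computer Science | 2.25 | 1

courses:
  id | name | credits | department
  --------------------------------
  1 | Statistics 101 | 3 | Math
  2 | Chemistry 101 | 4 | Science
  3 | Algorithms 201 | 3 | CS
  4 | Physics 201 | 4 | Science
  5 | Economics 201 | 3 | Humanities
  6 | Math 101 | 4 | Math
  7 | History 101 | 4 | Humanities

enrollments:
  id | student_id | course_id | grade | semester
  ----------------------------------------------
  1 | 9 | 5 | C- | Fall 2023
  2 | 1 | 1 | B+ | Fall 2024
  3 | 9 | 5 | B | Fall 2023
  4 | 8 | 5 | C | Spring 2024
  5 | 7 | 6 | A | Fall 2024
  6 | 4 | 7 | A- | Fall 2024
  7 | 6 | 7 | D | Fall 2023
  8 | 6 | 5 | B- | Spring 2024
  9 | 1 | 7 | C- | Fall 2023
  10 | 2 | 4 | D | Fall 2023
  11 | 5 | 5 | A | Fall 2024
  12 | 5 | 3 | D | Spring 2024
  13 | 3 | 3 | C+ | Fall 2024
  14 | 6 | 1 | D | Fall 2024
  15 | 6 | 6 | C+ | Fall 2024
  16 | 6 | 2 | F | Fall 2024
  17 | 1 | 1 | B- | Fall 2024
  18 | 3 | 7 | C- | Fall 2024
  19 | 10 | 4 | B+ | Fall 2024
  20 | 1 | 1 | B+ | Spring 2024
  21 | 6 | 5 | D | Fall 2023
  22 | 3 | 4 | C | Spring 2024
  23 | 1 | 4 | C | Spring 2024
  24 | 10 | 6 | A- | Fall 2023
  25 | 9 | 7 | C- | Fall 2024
SELECT AVG(credits) FROM courses

Execution result:
3.57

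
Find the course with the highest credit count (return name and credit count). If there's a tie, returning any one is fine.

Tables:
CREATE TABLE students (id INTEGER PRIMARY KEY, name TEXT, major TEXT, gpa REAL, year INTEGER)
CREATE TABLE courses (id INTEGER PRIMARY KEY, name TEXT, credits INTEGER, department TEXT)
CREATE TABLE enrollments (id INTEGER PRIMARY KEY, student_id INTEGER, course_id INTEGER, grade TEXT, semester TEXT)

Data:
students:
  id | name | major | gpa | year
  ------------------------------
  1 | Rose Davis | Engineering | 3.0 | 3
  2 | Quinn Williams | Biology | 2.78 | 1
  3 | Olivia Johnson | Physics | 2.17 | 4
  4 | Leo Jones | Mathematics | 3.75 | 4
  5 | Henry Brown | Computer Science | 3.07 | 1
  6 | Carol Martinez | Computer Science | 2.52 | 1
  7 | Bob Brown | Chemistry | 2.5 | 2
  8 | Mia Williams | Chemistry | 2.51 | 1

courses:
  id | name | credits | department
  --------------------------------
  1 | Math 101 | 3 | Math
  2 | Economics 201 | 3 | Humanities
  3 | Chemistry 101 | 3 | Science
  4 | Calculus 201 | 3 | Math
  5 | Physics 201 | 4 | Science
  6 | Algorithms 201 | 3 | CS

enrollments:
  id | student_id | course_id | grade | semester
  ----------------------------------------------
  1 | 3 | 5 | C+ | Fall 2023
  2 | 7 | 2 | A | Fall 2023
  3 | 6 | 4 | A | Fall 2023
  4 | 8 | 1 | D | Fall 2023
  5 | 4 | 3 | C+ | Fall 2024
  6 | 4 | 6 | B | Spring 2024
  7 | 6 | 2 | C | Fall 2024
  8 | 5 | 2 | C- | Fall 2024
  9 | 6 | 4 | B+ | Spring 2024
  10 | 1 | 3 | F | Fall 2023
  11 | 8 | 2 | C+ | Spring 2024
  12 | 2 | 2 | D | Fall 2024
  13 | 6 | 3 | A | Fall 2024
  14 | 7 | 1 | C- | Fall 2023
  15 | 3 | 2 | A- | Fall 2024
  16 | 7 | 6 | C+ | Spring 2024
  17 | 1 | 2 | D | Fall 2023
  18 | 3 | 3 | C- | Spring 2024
SELECT name, credits FROM courses ORDER BY credits DESC LIMIT 1

Execution result:
name | credits
Physics 201 | 4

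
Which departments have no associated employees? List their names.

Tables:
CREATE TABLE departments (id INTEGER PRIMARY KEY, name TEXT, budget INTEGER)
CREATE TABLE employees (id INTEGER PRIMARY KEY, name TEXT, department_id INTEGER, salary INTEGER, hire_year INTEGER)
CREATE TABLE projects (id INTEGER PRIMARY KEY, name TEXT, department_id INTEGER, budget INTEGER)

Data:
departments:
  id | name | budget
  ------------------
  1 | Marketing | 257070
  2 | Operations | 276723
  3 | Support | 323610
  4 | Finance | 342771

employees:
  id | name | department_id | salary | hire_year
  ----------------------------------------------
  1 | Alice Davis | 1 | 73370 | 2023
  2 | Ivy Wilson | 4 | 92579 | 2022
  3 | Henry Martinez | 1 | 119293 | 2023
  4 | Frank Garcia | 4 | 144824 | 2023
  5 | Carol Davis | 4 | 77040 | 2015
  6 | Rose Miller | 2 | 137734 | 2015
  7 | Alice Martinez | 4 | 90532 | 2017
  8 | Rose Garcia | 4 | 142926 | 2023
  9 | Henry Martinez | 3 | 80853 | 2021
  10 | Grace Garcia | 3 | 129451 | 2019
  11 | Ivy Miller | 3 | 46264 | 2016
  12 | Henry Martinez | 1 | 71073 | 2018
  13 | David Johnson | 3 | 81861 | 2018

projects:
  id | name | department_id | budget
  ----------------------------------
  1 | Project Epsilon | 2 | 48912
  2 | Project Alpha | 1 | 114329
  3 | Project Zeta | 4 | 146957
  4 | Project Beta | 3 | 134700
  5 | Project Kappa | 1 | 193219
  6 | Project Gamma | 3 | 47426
SELECT p.name FROM departments p LEFT JOIN employees c ON c.department_id = p.id WHERE c.id IS NULL

Execution result:
(no rows)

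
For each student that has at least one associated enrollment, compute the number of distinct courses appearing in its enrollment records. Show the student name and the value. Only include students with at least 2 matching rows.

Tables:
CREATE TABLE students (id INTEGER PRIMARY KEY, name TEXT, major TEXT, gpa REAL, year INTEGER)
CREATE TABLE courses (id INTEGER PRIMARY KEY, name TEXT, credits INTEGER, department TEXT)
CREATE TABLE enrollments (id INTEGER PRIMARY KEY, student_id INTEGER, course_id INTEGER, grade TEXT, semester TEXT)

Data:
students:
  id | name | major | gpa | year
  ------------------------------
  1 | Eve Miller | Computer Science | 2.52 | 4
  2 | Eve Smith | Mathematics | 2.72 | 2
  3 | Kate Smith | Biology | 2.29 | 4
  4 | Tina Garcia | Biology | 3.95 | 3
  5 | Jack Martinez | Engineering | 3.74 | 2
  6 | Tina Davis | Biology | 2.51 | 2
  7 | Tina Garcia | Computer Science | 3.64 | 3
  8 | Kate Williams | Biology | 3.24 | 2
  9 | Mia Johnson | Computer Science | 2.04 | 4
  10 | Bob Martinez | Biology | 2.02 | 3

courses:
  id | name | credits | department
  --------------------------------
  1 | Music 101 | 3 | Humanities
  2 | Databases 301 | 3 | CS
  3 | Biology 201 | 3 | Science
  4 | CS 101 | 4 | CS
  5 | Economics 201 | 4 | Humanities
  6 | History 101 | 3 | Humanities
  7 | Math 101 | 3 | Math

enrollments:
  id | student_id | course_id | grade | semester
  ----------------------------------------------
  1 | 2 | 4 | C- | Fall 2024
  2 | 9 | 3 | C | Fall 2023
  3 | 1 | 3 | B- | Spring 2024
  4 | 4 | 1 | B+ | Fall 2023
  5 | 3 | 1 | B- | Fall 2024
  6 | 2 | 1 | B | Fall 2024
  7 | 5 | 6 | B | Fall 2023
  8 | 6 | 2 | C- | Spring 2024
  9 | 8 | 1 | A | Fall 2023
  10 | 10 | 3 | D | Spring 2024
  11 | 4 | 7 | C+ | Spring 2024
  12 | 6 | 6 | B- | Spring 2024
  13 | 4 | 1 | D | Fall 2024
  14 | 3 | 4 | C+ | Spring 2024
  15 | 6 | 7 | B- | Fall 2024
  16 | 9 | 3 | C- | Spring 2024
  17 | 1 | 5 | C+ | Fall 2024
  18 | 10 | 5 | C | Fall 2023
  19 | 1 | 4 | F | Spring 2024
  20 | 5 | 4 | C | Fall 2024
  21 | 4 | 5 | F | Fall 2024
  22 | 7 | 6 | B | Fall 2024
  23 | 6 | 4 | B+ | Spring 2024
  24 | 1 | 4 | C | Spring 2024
SELECT p.name, COUNT(DISTINCT c.course_id) AS distinct_course_count FROM enrollments c JOIN students p ON c.student_id = p.id GROUP BY p.id, p.name HAVING COUNT(*) >= 2

Execution result:
name | distinct_course_count
Eve Miller | 3
Eve Smith | 2
Kate Smith | 2
Tina Garcia | 3
Jack Martinez | 2
Tina Davis | 4
Mia Johnson | 1
Bob Martinez | 2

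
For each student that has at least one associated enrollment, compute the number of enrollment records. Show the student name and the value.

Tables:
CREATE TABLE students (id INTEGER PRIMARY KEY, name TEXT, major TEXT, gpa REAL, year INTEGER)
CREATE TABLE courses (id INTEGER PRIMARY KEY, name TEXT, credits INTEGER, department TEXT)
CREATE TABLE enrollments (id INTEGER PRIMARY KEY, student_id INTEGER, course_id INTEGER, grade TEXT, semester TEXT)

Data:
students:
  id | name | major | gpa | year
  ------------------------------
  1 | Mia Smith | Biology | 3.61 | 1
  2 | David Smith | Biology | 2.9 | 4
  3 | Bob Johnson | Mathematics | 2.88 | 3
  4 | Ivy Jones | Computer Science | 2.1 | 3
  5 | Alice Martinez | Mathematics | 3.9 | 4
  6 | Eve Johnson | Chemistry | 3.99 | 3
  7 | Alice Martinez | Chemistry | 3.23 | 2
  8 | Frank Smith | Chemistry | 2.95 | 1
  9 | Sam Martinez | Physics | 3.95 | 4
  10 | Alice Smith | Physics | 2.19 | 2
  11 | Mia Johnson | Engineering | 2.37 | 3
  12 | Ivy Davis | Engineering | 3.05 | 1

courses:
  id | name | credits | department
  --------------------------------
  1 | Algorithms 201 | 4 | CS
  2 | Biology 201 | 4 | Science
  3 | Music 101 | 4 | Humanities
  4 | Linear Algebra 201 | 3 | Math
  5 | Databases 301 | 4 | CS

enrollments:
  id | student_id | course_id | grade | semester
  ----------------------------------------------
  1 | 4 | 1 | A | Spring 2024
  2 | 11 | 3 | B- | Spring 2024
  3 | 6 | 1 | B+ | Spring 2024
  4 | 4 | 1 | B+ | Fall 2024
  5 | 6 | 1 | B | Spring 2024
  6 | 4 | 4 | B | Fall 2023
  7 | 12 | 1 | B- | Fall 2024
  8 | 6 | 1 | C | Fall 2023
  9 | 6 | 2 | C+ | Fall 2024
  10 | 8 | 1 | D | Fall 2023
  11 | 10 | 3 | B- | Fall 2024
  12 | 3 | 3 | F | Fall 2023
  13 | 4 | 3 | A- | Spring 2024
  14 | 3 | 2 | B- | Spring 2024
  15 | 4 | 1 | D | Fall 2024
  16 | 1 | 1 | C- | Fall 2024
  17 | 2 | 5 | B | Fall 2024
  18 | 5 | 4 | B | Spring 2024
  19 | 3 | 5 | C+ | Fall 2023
SELECT p.name, COUNT(*) AS n FROM enrollments c JOIN students p ON c.student_id = p.id GROUP BY p.id, p.name

Execution result:
name | n
Mia Smith | 1
David Smith | 1
Bob Johnson | 3
Ivy Jones | 5
Alice Martinez | 1
Eve Johnson | 4
Frank Smith | 1
Alice Smith | 1
Mia Johnson | 1
Ivy Davis | 1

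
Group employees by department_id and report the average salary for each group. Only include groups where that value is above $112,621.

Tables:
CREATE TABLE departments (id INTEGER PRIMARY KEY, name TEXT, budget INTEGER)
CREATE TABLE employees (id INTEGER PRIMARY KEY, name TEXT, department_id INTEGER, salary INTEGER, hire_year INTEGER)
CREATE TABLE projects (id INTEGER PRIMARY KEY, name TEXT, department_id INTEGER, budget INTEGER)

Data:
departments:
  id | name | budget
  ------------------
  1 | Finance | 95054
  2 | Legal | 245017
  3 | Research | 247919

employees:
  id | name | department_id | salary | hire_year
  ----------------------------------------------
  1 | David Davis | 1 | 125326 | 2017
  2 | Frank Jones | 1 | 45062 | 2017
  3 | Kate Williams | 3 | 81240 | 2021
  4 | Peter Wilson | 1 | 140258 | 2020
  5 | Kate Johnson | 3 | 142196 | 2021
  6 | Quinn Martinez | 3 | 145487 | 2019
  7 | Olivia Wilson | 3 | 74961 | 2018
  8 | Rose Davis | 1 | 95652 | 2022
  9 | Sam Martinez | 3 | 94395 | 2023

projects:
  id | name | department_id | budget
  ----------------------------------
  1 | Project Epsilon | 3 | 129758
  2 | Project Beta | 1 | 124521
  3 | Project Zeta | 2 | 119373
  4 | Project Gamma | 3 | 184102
SELECT department_id, AVG(salary) AS avg_salary FROM employees GROUP BY department_id HAVING AVG(salary) > 112621

Execution result:
(no rows)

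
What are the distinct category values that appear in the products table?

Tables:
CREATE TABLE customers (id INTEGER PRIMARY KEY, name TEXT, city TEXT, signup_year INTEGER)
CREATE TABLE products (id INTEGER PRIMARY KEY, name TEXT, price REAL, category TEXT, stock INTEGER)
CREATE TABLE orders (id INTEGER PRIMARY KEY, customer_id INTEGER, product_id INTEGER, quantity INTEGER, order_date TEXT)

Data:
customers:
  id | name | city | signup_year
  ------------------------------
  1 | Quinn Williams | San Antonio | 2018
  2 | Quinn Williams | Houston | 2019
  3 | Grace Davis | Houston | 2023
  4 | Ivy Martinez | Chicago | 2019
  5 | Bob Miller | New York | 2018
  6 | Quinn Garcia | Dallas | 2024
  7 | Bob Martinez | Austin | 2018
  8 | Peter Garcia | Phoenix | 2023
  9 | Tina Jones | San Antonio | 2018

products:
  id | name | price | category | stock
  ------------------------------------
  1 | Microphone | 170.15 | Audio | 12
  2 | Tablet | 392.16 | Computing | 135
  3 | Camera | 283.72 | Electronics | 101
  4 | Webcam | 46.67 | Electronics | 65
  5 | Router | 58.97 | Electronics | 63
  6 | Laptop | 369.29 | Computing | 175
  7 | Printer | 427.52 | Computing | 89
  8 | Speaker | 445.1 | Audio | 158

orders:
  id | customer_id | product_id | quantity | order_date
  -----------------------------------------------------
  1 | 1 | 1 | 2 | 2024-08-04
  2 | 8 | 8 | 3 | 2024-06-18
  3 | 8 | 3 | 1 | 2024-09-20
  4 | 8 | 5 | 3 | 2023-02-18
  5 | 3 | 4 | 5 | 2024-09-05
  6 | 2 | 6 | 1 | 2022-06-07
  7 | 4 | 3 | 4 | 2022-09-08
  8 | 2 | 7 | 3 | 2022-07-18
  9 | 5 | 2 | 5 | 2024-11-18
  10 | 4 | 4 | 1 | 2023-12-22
SELECT DISTINCT category FROM products

Execution result:
category
Audio
Computing
Electronics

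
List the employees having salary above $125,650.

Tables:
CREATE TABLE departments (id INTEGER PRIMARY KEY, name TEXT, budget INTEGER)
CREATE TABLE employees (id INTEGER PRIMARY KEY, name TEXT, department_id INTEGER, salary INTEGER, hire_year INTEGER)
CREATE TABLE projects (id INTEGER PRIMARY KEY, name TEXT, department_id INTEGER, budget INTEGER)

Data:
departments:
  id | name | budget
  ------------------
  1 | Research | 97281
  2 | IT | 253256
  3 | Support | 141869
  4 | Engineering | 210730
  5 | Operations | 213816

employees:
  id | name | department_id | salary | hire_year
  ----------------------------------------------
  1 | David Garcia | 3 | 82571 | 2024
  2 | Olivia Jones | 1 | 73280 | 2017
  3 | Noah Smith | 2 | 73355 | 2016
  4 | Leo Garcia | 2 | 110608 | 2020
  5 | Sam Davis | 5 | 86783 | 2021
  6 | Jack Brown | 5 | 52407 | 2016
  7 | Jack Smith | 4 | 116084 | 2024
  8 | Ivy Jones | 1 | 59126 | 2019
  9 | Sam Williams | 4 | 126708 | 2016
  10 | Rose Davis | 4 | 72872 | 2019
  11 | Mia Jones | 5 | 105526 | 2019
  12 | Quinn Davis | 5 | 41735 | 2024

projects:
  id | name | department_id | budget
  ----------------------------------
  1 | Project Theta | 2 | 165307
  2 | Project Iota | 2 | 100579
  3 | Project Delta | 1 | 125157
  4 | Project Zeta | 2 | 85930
SELECT name, salary FROM employees WHERE salary > 125650

Execution result:
name | salary
Sam Williams | 126708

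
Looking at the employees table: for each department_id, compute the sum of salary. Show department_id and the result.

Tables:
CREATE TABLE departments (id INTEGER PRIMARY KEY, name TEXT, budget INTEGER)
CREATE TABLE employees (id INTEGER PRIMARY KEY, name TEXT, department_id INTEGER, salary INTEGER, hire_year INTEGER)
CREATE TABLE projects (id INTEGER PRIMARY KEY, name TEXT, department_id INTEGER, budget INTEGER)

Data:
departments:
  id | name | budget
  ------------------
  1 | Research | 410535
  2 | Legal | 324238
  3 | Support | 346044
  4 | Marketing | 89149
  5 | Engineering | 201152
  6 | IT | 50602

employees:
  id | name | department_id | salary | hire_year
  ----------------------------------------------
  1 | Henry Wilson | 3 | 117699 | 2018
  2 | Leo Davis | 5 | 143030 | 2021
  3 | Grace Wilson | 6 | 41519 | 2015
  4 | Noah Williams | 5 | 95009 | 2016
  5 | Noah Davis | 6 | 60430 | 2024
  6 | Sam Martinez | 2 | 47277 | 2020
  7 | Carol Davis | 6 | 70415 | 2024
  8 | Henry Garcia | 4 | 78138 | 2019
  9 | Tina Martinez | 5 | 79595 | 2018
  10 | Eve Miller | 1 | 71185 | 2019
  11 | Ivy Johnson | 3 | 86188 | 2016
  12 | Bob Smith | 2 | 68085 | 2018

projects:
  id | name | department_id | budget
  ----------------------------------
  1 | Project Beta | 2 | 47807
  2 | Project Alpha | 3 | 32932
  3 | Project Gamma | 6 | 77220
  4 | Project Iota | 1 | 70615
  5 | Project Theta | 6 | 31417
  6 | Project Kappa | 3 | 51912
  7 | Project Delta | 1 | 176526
SELECT department_id, SUM(salary) AS sum_salary FROM employees GROUP BY department_id

Execution result:
department_id | sum_salary
1 | 71185
2 | 115362
3 | 203887
4 | 78138
5 | 317634
6 | 172364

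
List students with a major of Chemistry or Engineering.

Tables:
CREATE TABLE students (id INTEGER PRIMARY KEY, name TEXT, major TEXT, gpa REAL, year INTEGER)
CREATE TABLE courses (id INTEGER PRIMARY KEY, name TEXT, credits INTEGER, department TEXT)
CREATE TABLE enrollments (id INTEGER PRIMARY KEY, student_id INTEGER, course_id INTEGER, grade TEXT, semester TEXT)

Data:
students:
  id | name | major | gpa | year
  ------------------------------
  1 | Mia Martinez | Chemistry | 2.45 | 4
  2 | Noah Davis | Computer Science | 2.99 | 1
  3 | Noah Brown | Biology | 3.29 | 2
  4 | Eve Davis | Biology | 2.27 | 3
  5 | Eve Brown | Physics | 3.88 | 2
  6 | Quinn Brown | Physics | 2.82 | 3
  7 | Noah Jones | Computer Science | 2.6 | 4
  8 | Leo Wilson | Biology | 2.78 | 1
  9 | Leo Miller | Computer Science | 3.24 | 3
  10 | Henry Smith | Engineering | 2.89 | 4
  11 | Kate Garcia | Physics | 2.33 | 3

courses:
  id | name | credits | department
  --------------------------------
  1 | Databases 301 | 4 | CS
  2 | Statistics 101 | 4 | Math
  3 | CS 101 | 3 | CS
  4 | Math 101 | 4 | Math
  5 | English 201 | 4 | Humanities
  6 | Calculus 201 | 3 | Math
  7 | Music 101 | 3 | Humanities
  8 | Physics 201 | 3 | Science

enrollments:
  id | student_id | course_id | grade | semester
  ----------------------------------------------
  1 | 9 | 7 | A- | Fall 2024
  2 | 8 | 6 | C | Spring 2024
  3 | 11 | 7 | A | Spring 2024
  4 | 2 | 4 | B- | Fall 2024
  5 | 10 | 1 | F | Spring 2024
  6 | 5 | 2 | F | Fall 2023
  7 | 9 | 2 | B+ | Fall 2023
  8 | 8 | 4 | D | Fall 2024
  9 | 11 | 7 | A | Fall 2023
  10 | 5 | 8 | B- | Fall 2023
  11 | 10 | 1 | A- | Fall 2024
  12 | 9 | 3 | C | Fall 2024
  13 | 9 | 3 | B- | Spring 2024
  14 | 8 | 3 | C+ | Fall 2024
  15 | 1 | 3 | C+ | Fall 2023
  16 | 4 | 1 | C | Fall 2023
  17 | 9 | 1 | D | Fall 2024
SELECT name, major FROM students WHERE major IN ('Chemistry', 'Engineering')

Execution result:
name | major
Mia Martinez | Chemistry
Henry Smith | Engineering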